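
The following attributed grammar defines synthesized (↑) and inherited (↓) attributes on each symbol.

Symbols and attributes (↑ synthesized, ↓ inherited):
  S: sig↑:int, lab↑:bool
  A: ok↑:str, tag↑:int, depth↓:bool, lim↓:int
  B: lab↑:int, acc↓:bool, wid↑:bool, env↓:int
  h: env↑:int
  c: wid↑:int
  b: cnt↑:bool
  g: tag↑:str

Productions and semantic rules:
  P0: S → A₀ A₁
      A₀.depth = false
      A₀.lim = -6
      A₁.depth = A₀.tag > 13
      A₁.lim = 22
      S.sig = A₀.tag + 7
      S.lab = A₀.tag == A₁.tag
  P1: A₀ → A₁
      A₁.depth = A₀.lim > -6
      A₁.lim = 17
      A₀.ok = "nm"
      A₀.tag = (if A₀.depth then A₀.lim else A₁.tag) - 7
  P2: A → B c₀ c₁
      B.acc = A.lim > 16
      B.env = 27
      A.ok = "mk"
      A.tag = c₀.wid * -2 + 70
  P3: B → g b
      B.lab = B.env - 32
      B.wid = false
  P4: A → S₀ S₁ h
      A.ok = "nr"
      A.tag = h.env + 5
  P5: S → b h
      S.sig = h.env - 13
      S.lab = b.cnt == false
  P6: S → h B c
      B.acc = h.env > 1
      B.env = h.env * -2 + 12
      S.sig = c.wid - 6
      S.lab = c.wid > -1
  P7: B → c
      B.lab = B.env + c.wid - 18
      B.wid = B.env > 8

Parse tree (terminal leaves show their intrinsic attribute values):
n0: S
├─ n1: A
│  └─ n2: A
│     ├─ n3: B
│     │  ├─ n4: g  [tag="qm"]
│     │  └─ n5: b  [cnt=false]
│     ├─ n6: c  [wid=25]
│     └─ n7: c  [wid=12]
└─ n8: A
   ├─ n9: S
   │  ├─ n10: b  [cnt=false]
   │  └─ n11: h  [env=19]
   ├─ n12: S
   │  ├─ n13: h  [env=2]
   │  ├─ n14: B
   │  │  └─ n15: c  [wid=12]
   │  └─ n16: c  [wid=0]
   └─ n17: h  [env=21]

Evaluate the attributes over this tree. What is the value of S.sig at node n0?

20

1. n1.depth = false  [false]
2. n1.lim = -6  [-6]
3. n2.depth = false  [A₀.lim > -6]
4. n2.lim = 17  [17]
5. n3.acc = true  [A.lim > 16]
6. n3.env = 27  [27]
7. n4.tag = "qm"  [terminal]
8. n5.cnt = false  [terminal]
9. n3.lab = -5  [B.env - 32]
10. n3.wid = false  [false]
11. n6.wid = 25  [terminal]
12. n7.wid = 12  [terminal]
13. n2.ok = "mk"  ["mk"]
14. n2.tag = 20  [c₀.wid * -2 + 70]
15. n1.ok = "nm"  ["nm"]
16. n1.tag = 13  [(if A₀.depth then A₀.lim else A₁.tag) - 7]
17. n8.depth = false  [A₀.tag > 13]
18. n8.lim = 22  [22]
19. n10.cnt = false  [terminal]
20. n11.env = 19  [terminal]
21. n9.sig = 6  [h.env - 13]
22. n9.lab = true  [b.cnt == false]
23. n13.env = 2  [terminal]
24. n14.acc = true  [h.env > 1]
25. n14.env = 8  [h.env * -2 + 12]
26. n15.wid = 12  [terminal]
27. n14.lab = 2  [B.env + c.wid - 18]
28. n14.wid = false  [B.env > 8]
29. n16.wid = 0  [terminal]
30. n12.sig = -6  [c.wid - 6]
31. n12.lab = true  [c.wid > -1]
32. n17.env = 21  [terminal]
33. n8.ok = "nr"  ["nr"]
34. n8.tag = 26  [h.env + 5]
35. n0.sig = 20  [A₀.tag + 7]
36. n0.lab = false  [A₀.tag == A₁.tag]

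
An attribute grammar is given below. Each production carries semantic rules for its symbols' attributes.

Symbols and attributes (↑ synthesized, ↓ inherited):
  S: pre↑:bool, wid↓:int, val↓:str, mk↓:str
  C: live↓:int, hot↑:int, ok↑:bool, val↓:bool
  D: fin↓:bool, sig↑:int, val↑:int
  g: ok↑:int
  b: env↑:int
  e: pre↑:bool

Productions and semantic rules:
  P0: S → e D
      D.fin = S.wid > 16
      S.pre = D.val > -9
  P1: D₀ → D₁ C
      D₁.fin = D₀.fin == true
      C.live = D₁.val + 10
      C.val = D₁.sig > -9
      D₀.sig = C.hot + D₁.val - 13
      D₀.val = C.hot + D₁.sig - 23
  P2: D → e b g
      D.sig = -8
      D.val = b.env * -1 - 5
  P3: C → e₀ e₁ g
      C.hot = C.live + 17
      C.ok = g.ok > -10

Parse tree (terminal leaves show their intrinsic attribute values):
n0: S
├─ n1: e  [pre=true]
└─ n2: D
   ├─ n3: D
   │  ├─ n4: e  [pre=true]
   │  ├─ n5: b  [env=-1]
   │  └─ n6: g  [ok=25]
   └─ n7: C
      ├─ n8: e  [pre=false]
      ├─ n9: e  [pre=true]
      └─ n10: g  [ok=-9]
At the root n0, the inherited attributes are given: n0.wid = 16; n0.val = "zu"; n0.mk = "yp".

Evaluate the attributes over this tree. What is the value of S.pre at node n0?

true

1. n0.wid = 16  [given at root]
2. n0.val = "zu"  [given at root]
3. n0.mk = "yp"  [given at root]
4. n1.pre = true  [terminal]
5. n2.fin = false  [S.wid > 16]
6. n3.fin = false  [D₀.fin == true]
7. n4.pre = true  [terminal]
8. n5.env = -1  [terminal]
9. n6.ok = 25  [terminal]
10. n3.sig = -8  [-8]
11. n3.val = -4  [b.env * -1 - 5]
12. n7.live = 6  [D₁.val + 10]
13. n7.val = true  [D₁.sig > -9]
14. n8.pre = false  [terminal]
15. n9.pre = true  [terminal]
16. n10.ok = -9  [terminal]
17. n7.hot = 23  [C.live + 17]
18. n7.ok = true  [g.ok > -10]
19. n2.sig = 6  [C.hot + D₁.val - 13]
20. n2.val = -8  [C.hot + D₁.sig - 23]
21. n0.pre = true  [D.val > -9]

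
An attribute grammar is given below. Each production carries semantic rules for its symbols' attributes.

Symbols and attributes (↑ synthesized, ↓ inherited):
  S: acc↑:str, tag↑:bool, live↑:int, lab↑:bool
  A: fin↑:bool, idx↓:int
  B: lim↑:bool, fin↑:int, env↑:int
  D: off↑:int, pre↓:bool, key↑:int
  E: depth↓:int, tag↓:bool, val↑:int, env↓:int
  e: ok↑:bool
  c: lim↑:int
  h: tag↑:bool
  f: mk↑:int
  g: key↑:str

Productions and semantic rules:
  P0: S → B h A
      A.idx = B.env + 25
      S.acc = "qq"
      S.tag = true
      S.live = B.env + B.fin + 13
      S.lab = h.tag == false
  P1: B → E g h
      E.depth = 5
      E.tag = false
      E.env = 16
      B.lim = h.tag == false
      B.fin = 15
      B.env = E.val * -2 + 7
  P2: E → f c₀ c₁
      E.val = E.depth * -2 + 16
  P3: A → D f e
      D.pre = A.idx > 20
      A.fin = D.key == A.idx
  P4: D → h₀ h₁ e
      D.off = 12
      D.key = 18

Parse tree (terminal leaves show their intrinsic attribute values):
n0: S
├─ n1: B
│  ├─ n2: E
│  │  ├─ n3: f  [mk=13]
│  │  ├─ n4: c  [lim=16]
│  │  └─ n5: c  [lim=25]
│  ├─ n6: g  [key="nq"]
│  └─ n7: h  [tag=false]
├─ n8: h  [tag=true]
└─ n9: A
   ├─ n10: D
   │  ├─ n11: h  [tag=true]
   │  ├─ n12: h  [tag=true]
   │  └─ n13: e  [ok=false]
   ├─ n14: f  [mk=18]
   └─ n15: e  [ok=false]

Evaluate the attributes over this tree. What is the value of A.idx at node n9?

20

1. n2.depth = 5  [5]
2. n2.tag = false  [false]
3. n2.env = 16  [16]
4. n3.mk = 13  [terminal]
5. n4.lim = 16  [terminal]
6. n5.lim = 25  [terminal]
7. n2.val = 6  [E.depth * -2 + 16]
8. n6.key = "nq"  [terminal]
9. n7.tag = false  [terminal]
10. n1.lim = true  [h.tag == false]
11. n1.fin = 15  [15]
12. n1.env = -5  [E.val * -2 + 7]
13. n8.tag = true  [terminal]
14. n9.idx = 20  [B.env + 25]
15. n10.pre = false  [A.idx > 20]
16. n11.tag = true  [terminal]
17. n12.tag = true  [terminal]
18. n13.ok = false  [terminal]
19. n10.off = 12  [12]
20. n10.key = 18  [18]
21. n14.mk = 18  [terminal]
22. n15.ok = false  [terminal]
23. n9.fin = false  [D.key == A.idx]
24. n0.acc = "qq"  ["qq"]
25. n0.tag = true  [true]
26. n0.live = 23  [B.env + B.fin + 13]
27. n0.lab = false  [h.tag == false]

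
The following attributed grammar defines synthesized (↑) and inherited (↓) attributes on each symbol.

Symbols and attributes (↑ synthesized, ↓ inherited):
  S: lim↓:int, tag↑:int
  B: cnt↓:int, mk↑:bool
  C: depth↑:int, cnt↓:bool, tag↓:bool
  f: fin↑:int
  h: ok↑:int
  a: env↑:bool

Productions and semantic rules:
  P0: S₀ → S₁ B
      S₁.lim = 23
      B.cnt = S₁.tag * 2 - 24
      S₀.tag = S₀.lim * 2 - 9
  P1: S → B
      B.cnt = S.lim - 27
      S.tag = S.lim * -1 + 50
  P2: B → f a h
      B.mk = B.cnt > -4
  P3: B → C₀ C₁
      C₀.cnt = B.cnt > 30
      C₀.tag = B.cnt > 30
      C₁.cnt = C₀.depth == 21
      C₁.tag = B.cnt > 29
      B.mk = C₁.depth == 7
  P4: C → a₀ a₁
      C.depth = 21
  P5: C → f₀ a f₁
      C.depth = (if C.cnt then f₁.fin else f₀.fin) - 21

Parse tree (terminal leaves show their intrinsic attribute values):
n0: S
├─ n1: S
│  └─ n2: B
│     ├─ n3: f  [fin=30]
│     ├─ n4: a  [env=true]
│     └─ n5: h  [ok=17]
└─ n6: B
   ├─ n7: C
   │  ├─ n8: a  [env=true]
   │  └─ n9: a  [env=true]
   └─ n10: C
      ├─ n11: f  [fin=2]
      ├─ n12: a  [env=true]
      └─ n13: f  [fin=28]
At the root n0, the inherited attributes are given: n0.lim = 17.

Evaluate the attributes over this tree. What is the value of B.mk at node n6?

1. n0.lim = 17  [given at root]
2. n1.lim = 23  [23]
3. n2.cnt = -4  [S.lim - 27]
4. n3.fin = 30  [terminal]
5. n4.env = true  [terminal]
6. n5.ok = 17  [terminal]
7. n2.mk = false  [B.cnt > -4]
8. n1.tag = 27  [S.lim * -1 + 50]
9. n6.cnt = 30  [S₁.tag * 2 - 24]
10. n7.cnt = false  [B.cnt > 30]
11. n7.tag = false  [B.cnt > 30]
12. n8.env = true  [terminal]
13. n9.env = true  [terminal]
14. n7.depth = 21  [21]
15. n10.cnt = true  [C₀.depth == 21]
16. n10.tag = true  [B.cnt > 29]
17. n11.fin = 2  [terminal]
18. n12.env = true  [terminal]
19. n13.fin = 28  [terminal]
20. n10.depth = 7  [(if C.cnt then f₁.fin else f₀.fin) - 21]
21. n6.mk = true  [C₁.depth == 7]
22. n0.tag = 25  [S₀.lim * 2 - 9]

true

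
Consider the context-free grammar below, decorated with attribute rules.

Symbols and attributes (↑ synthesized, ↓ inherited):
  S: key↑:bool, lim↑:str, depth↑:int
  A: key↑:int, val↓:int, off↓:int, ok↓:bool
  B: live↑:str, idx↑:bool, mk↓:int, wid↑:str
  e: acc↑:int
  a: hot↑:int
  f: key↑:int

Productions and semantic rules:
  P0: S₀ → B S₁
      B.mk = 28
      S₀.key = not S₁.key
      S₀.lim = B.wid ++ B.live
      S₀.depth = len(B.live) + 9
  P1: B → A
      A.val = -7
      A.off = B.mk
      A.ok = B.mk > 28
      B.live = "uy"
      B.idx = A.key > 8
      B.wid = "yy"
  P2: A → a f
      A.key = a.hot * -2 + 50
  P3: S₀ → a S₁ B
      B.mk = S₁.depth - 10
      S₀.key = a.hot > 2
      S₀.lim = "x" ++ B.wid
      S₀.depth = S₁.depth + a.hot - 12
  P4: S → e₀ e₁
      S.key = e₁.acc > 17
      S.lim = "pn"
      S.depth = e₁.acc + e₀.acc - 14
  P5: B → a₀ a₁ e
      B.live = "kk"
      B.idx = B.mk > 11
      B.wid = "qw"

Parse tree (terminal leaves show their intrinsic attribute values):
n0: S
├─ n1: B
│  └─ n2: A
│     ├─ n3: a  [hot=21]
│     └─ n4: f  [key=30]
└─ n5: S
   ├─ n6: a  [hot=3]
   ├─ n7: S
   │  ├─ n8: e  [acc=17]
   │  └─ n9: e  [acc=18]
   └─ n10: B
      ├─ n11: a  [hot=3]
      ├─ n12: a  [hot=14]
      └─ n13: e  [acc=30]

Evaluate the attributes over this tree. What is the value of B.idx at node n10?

1. n1.mk = 28  [28]
2. n2.val = -7  [-7]
3. n2.off = 28  [B.mk]
4. n2.ok = false  [B.mk > 28]
5. n3.hot = 21  [terminal]
6. n4.key = 30  [terminal]
7. n2.key = 8  [a.hot * -2 + 50]
8. n1.live = "uy"  ["uy"]
9. n1.idx = false  [A.key > 8]
10. n1.wid = "yy"  ["yy"]
11. n6.hot = 3  [terminal]
12. n8.acc = 17  [terminal]
13. n9.acc = 18  [terminal]
14. n7.key = true  [e₁.acc > 17]
15. n7.lim = "pn"  ["pn"]
16. n7.depth = 21  [e₁.acc + e₀.acc - 14]
17. n10.mk = 11  [S₁.depth - 10]
18. n11.hot = 3  [terminal]
19. n12.hot = 14  [terminal]
20. n13.acc = 30  [terminal]
21. n10.live = "kk"  ["kk"]
22. n10.idx = false  [B.mk > 11]
23. n10.wid = "qw"  ["qw"]
24. n5.key = true  [a.hot > 2]
25. n5.lim = "xqw"  ["x" ++ B.wid]
26. n5.depth = 12  [S₁.depth + a.hot - 12]
27. n0.key = false  [not S₁.key]
28. n0.lim = "yyuy"  [B.wid ++ B.live]
29. n0.depth = 11  [len(B.live) + 9]

false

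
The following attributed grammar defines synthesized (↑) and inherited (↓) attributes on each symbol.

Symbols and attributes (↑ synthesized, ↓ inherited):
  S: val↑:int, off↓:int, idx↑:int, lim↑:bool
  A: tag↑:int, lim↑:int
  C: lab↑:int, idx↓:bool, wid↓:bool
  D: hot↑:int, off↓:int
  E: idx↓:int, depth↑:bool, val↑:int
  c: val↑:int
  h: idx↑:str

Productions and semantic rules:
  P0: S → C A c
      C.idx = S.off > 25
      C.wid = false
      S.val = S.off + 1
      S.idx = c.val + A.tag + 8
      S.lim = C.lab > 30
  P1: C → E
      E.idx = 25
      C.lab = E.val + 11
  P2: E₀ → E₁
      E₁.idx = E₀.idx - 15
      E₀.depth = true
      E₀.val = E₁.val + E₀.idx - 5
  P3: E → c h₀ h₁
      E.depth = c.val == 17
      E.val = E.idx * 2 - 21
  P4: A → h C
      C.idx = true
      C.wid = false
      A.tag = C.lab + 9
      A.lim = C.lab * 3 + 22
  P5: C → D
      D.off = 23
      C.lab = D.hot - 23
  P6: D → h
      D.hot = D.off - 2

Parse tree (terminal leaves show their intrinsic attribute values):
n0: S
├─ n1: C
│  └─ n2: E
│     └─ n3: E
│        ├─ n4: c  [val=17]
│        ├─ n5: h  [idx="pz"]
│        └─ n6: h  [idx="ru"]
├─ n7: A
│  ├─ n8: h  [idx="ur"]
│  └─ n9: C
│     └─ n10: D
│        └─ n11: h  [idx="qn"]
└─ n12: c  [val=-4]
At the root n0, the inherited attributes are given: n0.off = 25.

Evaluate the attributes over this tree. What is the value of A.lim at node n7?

16

1. n0.off = 25  [given at root]
2. n1.idx = false  [S.off > 25]
3. n1.wid = false  [false]
4. n2.idx = 25  [25]
5. n3.idx = 10  [E₀.idx - 15]
6. n4.val = 17  [terminal]
7. n5.idx = "pz"  [terminal]
8. n6.idx = "ru"  [terminal]
9. n3.depth = true  [c.val == 17]
10. n3.val = -1  [E.idx * 2 - 21]
11. n2.depth = true  [true]
12. n2.val = 19  [E₁.val + E₀.idx - 5]
13. n1.lab = 30  [E.val + 11]
14. n8.idx = "ur"  [terminal]
15. n9.idx = true  [true]
16. n9.wid = false  [false]
17. n10.off = 23  [23]
18. n11.idx = "qn"  [terminal]
19. n10.hot = 21  [D.off - 2]
20. n9.lab = -2  [D.hot - 23]
21. n7.tag = 7  [C.lab + 9]
22. n7.lim = 16  [C.lab * 3 + 22]
23. n12.val = -4  [terminal]
24. n0.val = 26  [S.off + 1]
25. n0.idx = 11  [c.val + A.tag + 8]
26. n0.lim = false  [C.lab > 30]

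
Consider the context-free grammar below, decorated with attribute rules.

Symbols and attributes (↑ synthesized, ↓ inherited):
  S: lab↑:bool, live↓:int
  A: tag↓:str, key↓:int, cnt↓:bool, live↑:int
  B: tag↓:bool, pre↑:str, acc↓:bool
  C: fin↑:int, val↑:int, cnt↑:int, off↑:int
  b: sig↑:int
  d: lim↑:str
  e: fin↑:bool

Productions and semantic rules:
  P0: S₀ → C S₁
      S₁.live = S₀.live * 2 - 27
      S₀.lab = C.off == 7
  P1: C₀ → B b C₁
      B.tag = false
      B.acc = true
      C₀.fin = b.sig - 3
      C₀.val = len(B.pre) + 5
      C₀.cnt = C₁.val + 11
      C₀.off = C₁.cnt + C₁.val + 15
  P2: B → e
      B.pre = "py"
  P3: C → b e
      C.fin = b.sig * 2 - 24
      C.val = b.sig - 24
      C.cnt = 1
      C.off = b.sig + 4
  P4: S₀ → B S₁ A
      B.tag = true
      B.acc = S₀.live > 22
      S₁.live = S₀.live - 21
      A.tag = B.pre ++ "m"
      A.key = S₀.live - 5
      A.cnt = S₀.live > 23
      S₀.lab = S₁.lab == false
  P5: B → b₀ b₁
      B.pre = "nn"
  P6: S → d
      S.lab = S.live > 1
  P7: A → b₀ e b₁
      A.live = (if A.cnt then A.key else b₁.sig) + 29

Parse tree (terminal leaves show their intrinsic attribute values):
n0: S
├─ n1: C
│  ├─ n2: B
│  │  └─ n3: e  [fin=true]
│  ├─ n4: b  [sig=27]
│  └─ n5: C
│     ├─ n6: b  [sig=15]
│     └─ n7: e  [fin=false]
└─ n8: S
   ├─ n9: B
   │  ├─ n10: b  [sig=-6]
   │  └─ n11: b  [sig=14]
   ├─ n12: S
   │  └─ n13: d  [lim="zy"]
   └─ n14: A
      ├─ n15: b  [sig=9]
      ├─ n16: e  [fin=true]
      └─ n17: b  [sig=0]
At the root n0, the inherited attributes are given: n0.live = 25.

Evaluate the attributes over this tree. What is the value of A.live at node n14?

29

1. n0.live = 25  [given at root]
2. n2.tag = false  [false]
3. n2.acc = true  [true]
4. n3.fin = true  [terminal]
5. n2.pre = "py"  ["py"]
6. n4.sig = 27  [terminal]
7. n6.sig = 15  [terminal]
8. n7.fin = false  [terminal]
9. n5.fin = 6  [b.sig * 2 - 24]
10. n5.val = -9  [b.sig - 24]
11. n5.cnt = 1  [1]
12. n5.off = 19  [b.sig + 4]
13. n1.fin = 24  [b.sig - 3]
14. n1.val = 7  [len(B.pre) + 5]
15. n1.cnt = 2  [C₁.val + 11]
16. n1.off = 7  [C₁.cnt + C₁.val + 15]
17. n8.live = 23  [S₀.live * 2 - 27]
18. n9.tag = true  [true]
19. n9.acc = true  [S₀.live > 22]
20. n10.sig = -6  [terminal]
21. n11.sig = 14  [terminal]
22. n9.pre = "nn"  ["nn"]
23. n12.live = 2  [S₀.live - 21]
24. n13.lim = "zy"  [terminal]
25. n12.lab = true  [S.live > 1]
26. n14.tag = "nnm"  [B.pre ++ "m"]
27. n14.key = 18  [S₀.live - 5]
28. n14.cnt = false  [S₀.live > 23]
29. n15.sig = 9  [terminal]
30. n16.fin = true  [terminal]
31. n17.sig = 0  [terminal]
32. n14.live = 29  [(if A.cnt then A.key else b₁.sig) + 29]
33. n8.lab = false  [S₁.lab == false]
34. n0.lab = true  [C.off == 7]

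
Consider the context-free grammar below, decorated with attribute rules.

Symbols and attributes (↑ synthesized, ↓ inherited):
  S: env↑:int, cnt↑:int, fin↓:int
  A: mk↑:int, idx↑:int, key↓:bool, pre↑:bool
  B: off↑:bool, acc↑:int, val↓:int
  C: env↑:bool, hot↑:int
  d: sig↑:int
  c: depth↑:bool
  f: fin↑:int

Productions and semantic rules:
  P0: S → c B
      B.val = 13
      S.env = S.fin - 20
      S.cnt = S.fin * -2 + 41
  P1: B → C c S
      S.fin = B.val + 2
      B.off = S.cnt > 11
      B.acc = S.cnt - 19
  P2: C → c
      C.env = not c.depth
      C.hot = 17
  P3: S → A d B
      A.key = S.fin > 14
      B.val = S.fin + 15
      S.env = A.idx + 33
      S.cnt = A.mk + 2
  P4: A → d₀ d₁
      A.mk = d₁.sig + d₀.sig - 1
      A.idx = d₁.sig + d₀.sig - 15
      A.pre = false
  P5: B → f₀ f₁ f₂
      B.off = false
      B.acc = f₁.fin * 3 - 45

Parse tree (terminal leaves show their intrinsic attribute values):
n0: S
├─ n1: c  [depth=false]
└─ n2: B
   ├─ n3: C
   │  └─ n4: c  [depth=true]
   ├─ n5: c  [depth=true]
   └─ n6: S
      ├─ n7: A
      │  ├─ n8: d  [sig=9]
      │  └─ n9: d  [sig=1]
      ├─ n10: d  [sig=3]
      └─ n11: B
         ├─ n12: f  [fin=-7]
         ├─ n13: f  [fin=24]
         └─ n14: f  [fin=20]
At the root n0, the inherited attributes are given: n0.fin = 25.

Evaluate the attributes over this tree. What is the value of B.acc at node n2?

1. n0.fin = 25  [given at root]
2. n1.depth = false  [terminal]
3. n2.val = 13  [13]
4. n4.depth = true  [terminal]
5. n3.env = false  [not c.depth]
6. n3.hot = 17  [17]
7. n5.depth = true  [terminal]
8. n6.fin = 15  [B.val + 2]
9. n7.key = true  [S.fin > 14]
10. n8.sig = 9  [terminal]
11. n9.sig = 1  [terminal]
12. n7.mk = 9  [d₁.sig + d₀.sig - 1]
13. n7.idx = -5  [d₁.sig + d₀.sig - 15]
14. n7.pre = false  [false]
15. n10.sig = 3  [terminal]
16. n11.val = 30  [S.fin + 15]
17. n12.fin = -7  [terminal]
18. n13.fin = 24  [terminal]
19. n14.fin = 20  [terminal]
20. n11.off = false  [false]
21. n11.acc = 27  [f₁.fin * 3 - 45]
22. n6.env = 28  [A.idx + 33]
23. n6.cnt = 11  [A.mk + 2]
24. n2.off = false  [S.cnt > 11]
25. n2.acc = -8  [S.cnt - 19]
26. n0.env = 5  [S.fin - 20]
27. n0.cnt = -9  [S.fin * -2 + 41]

-8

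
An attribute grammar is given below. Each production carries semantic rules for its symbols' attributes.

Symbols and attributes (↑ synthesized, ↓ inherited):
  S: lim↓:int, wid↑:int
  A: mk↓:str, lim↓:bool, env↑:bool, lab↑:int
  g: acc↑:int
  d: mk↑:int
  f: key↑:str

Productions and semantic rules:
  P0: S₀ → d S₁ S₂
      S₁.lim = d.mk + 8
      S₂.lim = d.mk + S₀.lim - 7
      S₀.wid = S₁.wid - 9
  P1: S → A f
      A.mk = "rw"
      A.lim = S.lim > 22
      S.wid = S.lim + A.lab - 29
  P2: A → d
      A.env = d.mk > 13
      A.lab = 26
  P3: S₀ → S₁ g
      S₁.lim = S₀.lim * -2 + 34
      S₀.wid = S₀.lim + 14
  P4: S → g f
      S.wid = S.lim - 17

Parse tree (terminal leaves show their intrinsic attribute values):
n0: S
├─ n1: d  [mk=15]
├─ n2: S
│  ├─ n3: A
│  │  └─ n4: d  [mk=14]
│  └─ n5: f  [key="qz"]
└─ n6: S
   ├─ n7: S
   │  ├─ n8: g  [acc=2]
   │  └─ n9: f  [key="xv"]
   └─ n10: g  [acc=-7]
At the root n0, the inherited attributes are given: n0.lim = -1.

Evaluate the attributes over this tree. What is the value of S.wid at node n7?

3

1. n0.lim = -1  [given at root]
2. n1.mk = 15  [terminal]
3. n2.lim = 23  [d.mk + 8]
4. n3.mk = "rw"  ["rw"]
5. n3.lim = true  [S.lim > 22]
6. n4.mk = 14  [terminal]
7. n3.env = true  [d.mk > 13]
8. n3.lab = 26  [26]
9. n5.key = "qz"  [terminal]
10. n2.wid = 20  [S.lim + A.lab - 29]
11. n6.lim = 7  [d.mk + S₀.lim - 7]
12. n7.lim = 20  [S₀.lim * -2 + 34]
13. n8.acc = 2  [terminal]
14. n9.key = "xv"  [terminal]
15. n7.wid = 3  [S.lim - 17]
16. n10.acc = -7  [terminal]
17. n6.wid = 21  [S₀.lim + 14]
18. n0.wid = 11  [S₁.wid - 9]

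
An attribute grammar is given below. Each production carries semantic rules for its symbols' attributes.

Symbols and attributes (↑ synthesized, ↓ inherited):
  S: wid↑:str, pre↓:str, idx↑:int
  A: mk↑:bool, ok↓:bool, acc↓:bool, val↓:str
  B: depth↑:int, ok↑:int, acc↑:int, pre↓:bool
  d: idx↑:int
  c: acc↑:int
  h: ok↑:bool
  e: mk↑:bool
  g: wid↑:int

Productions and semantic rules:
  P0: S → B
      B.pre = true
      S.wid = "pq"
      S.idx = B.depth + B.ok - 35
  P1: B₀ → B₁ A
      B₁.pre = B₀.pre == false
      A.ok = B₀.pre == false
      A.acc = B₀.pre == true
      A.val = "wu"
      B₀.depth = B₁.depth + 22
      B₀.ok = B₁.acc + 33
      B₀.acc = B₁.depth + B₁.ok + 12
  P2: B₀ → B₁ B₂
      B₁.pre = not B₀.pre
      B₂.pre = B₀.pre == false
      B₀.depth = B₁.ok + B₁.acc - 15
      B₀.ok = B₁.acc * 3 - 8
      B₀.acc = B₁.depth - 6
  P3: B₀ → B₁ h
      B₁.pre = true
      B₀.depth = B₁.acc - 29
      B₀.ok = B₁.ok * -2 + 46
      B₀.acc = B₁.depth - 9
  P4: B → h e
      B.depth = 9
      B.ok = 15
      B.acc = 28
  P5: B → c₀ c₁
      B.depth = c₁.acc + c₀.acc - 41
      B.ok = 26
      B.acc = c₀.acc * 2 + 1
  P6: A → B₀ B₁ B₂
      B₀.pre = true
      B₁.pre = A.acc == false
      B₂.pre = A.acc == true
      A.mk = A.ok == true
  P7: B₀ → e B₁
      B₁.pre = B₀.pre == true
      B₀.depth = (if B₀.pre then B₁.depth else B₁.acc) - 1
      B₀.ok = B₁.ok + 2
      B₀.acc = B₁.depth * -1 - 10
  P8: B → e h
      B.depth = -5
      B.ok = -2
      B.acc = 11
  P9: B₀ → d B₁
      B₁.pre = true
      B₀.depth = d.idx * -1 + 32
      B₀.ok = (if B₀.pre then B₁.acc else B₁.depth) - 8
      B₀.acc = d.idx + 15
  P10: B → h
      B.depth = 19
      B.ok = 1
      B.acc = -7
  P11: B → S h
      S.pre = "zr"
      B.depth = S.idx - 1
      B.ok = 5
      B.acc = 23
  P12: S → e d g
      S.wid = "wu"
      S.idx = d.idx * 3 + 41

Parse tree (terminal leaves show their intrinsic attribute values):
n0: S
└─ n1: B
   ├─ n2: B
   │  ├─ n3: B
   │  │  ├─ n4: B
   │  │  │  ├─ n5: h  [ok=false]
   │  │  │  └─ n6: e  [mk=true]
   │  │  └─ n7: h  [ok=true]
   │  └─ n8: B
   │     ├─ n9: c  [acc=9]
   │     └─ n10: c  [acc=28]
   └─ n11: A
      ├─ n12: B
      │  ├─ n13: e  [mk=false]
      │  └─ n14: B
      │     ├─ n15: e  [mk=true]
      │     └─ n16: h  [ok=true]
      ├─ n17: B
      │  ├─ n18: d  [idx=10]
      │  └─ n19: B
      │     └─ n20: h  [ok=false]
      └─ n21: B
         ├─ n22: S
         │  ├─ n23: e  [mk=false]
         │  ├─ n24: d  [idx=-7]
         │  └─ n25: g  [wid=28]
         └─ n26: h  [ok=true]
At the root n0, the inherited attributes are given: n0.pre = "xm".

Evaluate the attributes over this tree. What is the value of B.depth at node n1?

1. n0.pre = "xm"  [given at root]
2. n1.pre = true  [true]
3. n2.pre = false  [B₀.pre == false]
4. n3.pre = true  [not B₀.pre]
5. n4.pre = true  [true]
6. n5.ok = false  [terminal]
7. n6.mk = true  [terminal]
8. n4.depth = 9  [9]
9. n4.ok = 15  [15]
10. n4.acc = 28  [28]
11. n7.ok = true  [terminal]
12. n3.depth = -1  [B₁.acc - 29]
13. n3.ok = 16  [B₁.ok * -2 + 46]
14. n3.acc = 0  [B₁.depth - 9]
15. n8.pre = true  [B₀.pre == false]
16. n9.acc = 9  [terminal]
17. n10.acc = 28  [terminal]
18. n8.depth = -4  [c₁.acc + c₀.acc - 41]
19. n8.ok = 26  [26]
20. n8.acc = 19  [c₀.acc * 2 + 1]
21. n2.depth = 1  [B₁.ok + B₁.acc - 15]
22. n2.ok = -8  [B₁.acc * 3 - 8]
23. n2.acc = -7  [B₁.depth - 6]
24. n11.ok = false  [B₀.pre == false]
25. n11.acc = true  [B₀.pre == true]
26. n11.val = "wu"  ["wu"]
27. n12.pre = true  [true]
28. n13.mk = false  [terminal]
29. n14.pre = true  [B₀.pre == true]
30. n15.mk = true  [terminal]
31. n16.ok = true  [terminal]
32. n14.depth = -5  [-5]
33. n14.ok = -2  [-2]
34. n14.acc = 11  [11]
35. n12.depth = -6  [(if B₀.pre then B₁.depth else B₁.acc) - 1]
36. n12.ok = 0  [B₁.ok + 2]
37. n12.acc = -5  [B₁.depth * -1 - 10]
38. n17.pre = false  [A.acc == false]
39. n18.idx = 10  [terminal]
40. n19.pre = true  [true]
41. n20.ok = false  [terminal]
42. n19.depth = 19  [19]
43. n19.ok = 1  [1]
44. n19.acc = -7  [-7]
45. n17.depth = 22  [d.idx * -1 + 32]
46. n17.ok = 11  [(if B₀.pre then B₁.acc else B₁.depth) - 8]
47. n17.acc = 25  [d.idx + 15]
48. n21.pre = true  [A.acc == true]
49. n22.pre = "zr"  ["zr"]
50. n23.mk = false  [terminal]
51. n24.idx = -7  [terminal]
52. n25.wid = 28  [terminal]
53. n22.wid = "wu"  ["wu"]
54. n22.idx = 20  [d.idx * 3 + 41]
55. n26.ok = true  [terminal]
56. n21.depth = 19  [S.idx - 1]
57. n21.ok = 5  [5]
58. n21.acc = 23  [23]
59. n11.mk = false  [A.ok == true]
60. n1.depth = 23  [B₁.depth + 22]
61. n1.ok = 26  [B₁.acc + 33]
62. n1.acc = 5  [B₁.depth + B₁.ok + 12]
63. n0.wid = "pq"  ["pq"]
64. n0.idx = 14  [B.depth + B.ok - 35]

23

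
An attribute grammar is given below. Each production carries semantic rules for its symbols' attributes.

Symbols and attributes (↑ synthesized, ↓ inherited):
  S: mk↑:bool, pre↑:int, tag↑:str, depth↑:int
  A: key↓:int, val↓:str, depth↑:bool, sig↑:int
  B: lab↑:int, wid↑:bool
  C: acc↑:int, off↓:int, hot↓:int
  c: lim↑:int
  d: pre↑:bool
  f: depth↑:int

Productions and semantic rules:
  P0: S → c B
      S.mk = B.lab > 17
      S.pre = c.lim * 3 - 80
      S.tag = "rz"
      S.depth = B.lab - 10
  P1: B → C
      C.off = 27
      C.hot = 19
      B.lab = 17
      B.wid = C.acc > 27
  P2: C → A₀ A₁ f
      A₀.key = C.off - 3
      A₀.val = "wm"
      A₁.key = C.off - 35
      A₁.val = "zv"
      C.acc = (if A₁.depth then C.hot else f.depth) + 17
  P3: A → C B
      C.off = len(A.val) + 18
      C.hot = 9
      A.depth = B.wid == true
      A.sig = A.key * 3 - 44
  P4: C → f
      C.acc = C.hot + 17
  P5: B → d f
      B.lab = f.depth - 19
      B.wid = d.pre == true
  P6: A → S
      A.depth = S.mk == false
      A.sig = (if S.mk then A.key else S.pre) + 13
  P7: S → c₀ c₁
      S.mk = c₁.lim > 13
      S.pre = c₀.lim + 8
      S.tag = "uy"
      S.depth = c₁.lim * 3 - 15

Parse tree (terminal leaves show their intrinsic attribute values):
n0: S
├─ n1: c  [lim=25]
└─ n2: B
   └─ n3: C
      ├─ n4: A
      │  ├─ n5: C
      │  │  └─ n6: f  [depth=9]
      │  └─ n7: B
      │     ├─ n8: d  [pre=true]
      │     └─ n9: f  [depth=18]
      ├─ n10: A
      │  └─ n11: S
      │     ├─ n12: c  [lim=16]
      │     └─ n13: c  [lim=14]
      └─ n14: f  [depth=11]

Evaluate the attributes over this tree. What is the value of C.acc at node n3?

1. n1.lim = 25  [terminal]
2. n3.off = 27  [27]
3. n3.hot = 19  [19]
4. n4.key = 24  [C.off - 3]
5. n4.val = "wm"  ["wm"]
6. n5.off = 20  [len(A.val) + 18]
7. n5.hot = 9  [9]
8. n6.depth = 9  [terminal]
9. n5.acc = 26  [C.hot + 17]
10. n8.pre = true  [terminal]
11. n9.depth = 18  [terminal]
12. n7.lab = -1  [f.depth - 19]
13. n7.wid = true  [d.pre == true]
14. n4.depth = true  [B.wid == true]
15. n4.sig = 28  [A.key * 3 - 44]
16. n10.key = -8  [C.off - 35]
17. n10.val = "zv"  ["zv"]
18. n12.lim = 16  [terminal]
19. n13.lim = 14  [terminal]
20. n11.mk = true  [c₁.lim > 13]
21. n11.pre = 24  [c₀.lim + 8]
22. n11.tag = "uy"  ["uy"]
23. n11.depth = 27  [c₁.lim * 3 - 15]
24. n10.depth = false  [S.mk == false]
25. n10.sig = 5  [(if S.mk then A.key else S.pre) + 13]
26. n14.depth = 11  [terminal]
27. n3.acc = 28  [(if A₁.depth then C.hot else f.depth) + 17]
28. n2.lab = 17  [17]
29. n2.wid = true  [C.acc > 27]
30. n0.mk = false  [B.lab > 17]
31. n0.pre = -5  [c.lim * 3 - 80]
32. n0.tag = "rz"  ["rz"]
33. n0.depth = 7  [B.lab - 10]

28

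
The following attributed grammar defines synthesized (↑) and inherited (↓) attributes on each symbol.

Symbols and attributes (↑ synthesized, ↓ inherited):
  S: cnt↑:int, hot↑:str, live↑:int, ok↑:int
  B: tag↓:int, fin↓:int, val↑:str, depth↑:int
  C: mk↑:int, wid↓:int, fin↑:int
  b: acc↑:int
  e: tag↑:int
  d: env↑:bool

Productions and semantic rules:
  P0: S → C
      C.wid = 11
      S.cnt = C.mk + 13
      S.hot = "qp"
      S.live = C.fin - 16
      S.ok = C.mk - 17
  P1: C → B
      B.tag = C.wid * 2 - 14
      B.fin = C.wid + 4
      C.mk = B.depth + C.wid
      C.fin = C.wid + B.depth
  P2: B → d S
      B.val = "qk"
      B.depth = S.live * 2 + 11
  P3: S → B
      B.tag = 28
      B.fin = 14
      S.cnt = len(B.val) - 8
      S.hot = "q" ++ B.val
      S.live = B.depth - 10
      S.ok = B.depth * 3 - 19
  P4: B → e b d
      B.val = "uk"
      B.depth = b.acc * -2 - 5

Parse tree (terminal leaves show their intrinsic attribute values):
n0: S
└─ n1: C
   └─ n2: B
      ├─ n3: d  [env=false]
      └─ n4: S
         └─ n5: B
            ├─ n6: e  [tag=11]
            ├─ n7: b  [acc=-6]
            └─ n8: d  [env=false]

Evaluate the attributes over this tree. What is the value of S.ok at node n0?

1. n1.wid = 11  [11]
2. n2.tag = 8  [C.wid * 2 - 14]
3. n2.fin = 15  [C.wid + 4]
4. n3.env = false  [terminal]
5. n5.tag = 28  [28]
6. n5.fin = 14  [14]
7. n6.tag = 11  [terminal]
8. n7.acc = -6  [terminal]
9. n8.env = false  [terminal]
10. n5.val = "uk"  ["uk"]
11. n5.depth = 7  [b.acc * -2 - 5]
12. n4.cnt = -6  [len(B.val) - 8]
13. n4.hot = "quk"  ["q" ++ B.val]
14. n4.live = -3  [B.depth - 10]
15. n4.ok = 2  [B.depth * 3 - 19]
16. n2.val = "qk"  ["qk"]
17. n2.depth = 5  [S.live * 2 + 11]
18. n1.mk = 16  [B.depth + C.wid]
19. n1.fin = 16  [C.wid + B.depth]
20. n0.cnt = 29  [C.mk + 13]
21. n0.hot = "qp"  ["qp"]
22. n0.live = 0  [C.fin - 16]
23. n0.ok = -1  [C.mk - 17]

-1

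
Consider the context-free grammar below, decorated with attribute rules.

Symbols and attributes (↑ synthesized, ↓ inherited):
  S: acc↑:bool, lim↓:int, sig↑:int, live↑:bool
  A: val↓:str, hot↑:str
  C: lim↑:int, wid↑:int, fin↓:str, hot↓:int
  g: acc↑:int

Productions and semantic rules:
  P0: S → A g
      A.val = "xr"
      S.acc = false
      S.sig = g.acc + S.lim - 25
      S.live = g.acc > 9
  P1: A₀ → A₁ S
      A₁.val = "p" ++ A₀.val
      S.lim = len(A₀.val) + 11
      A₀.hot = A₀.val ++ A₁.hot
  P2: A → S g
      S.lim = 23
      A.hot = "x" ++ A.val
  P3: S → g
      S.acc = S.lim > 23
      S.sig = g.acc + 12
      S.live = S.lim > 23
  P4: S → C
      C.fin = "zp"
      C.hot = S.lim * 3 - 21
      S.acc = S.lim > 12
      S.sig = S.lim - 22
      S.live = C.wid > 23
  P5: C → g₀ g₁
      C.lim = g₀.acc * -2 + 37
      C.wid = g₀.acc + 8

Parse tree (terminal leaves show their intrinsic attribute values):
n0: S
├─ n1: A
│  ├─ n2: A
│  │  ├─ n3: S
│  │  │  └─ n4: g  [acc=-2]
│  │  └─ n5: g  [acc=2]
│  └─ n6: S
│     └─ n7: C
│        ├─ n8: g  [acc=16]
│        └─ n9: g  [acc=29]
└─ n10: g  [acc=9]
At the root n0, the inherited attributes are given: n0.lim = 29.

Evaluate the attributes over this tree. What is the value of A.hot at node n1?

1. n0.lim = 29  [given at root]
2. n1.val = "xr"  ["xr"]
3. n2.val = "pxr"  ["p" ++ A₀.val]
4. n3.lim = 23  [23]
5. n4.acc = -2  [terminal]
6. n3.acc = false  [S.lim > 23]
7. n3.sig = 10  [g.acc + 12]
8. n3.live = false  [S.lim > 23]
9. n5.acc = 2  [terminal]
10. n2.hot = "xpxr"  ["x" ++ A.val]
11. n6.lim = 13  [len(A₀.val) + 11]
12. n7.fin = "zp"  ["zp"]
13. n7.hot = 18  [S.lim * 3 - 21]
14. n8.acc = 16  [terminal]
15. n9.acc = 29  [terminal]
16. n7.lim = 5  [g₀.acc * -2 + 37]
17. n7.wid = 24  [g₀.acc + 8]
18. n6.acc = true  [S.lim > 12]
19. n6.sig = -9  [S.lim - 22]
20. n6.live = true  [C.wid > 23]
21. n1.hot = "xrxpxr"  [A₀.val ++ A₁.hot]
22. n10.acc = 9  [terminal]
23. n0.acc = false  [false]
24. n0.sig = 13  [g.acc + S.lim - 25]
25. n0.live = false  [g.acc > 9]

"xrxpxr"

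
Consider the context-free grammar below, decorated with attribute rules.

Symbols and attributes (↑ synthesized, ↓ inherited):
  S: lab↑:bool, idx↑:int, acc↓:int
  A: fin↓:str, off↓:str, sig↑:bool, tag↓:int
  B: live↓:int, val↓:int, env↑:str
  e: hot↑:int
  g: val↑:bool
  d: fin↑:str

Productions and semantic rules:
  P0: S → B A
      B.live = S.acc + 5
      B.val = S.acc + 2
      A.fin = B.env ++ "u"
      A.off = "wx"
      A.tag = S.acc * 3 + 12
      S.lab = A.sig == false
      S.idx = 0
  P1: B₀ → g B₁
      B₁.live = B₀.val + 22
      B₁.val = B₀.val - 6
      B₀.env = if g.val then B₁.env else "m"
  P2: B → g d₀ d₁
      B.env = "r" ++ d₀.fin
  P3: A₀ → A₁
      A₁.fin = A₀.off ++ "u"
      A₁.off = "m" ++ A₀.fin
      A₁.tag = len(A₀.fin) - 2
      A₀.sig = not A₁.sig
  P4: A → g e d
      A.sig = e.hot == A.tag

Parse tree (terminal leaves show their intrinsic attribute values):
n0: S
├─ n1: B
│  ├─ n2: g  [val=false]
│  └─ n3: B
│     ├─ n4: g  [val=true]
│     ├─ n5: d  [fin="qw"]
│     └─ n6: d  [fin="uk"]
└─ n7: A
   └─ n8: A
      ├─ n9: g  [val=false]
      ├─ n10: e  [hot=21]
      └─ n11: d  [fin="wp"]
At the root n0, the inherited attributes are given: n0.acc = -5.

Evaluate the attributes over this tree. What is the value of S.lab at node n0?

false

1. n0.acc = -5  [given at root]
2. n1.live = 0  [S.acc + 5]
3. n1.val = -3  [S.acc + 2]
4. n2.val = false  [terminal]
5. n3.live = 19  [B₀.val + 22]
6. n3.val = -9  [B₀.val - 6]
7. n4.val = true  [terminal]
8. n5.fin = "qw"  [terminal]
9. n6.fin = "uk"  [terminal]
10. n3.env = "rqw"  ["r" ++ d₀.fin]
11. n1.env = "m"  [if g.val then B₁.env else "m"]
12. n7.fin = "mu"  [B.env ++ "u"]
13. n7.off = "wx"  ["wx"]
14. n7.tag = -3  [S.acc * 3 + 12]
15. n8.fin = "wxu"  [A₀.off ++ "u"]
16. n8.off = "mmu"  ["m" ++ A₀.fin]
17. n8.tag = 0  [len(A₀.fin) - 2]
18. n9.val = false  [terminal]
19. n10.hot = 21  [terminal]
20. n11.fin = "wp"  [terminal]
21. n8.sig = false  [e.hot == A.tag]
22. n7.sig = true  [not A₁.sig]
23. n0.lab = false  [A.sig == false]
24. n0.idx = 0  [0]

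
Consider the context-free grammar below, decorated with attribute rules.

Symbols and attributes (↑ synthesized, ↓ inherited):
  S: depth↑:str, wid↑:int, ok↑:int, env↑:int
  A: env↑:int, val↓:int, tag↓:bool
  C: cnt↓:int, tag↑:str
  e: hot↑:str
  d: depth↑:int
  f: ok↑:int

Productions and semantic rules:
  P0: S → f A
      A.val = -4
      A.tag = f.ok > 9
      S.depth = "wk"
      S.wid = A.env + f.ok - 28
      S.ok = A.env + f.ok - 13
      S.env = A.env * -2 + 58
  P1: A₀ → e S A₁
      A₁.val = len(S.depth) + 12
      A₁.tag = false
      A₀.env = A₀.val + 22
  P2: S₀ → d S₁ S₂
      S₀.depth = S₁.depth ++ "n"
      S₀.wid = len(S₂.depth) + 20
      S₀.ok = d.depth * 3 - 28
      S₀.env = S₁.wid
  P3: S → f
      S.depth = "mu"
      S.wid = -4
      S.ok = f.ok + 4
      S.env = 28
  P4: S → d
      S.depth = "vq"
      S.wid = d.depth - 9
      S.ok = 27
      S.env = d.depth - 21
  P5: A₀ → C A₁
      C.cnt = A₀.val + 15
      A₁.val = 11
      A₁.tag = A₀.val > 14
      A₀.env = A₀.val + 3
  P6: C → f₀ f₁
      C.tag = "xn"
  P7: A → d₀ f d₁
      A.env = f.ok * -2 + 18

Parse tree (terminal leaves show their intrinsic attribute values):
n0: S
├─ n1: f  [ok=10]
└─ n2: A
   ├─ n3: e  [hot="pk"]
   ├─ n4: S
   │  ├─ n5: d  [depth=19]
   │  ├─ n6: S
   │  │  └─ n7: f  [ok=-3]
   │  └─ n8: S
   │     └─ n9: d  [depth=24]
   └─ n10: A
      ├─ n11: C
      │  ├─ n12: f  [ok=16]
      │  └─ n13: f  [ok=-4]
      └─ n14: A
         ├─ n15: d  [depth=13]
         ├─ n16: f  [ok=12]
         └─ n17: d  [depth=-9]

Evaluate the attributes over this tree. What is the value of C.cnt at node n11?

1. n1.ok = 10  [terminal]
2. n2.val = -4  [-4]
3. n2.tag = true  [f.ok > 9]
4. n3.hot = "pk"  [terminal]
5. n5.depth = 19  [terminal]
6. n7.ok = -3  [terminal]
7. n6.depth = "mu"  ["mu"]
8. n6.wid = -4  [-4]
9. n6.ok = 1  [f.ok + 4]
10. n6.env = 28  [28]
11. n9.depth = 24  [terminal]
12. n8.depth = "vq"  ["vq"]
13. n8.wid = 15  [d.depth - 9]
14. n8.ok = 27  [27]
15. n8.env = 3  [d.depth - 21]
16. n4.depth = "mun"  [S₁.depth ++ "n"]
17. n4.wid = 22  [len(S₂.depth) + 20]
18. n4.ok = 29  [d.depth * 3 - 28]
19. n4.env = -4  [S₁.wid]
20. n10.val = 15  [len(S.depth) + 12]
21. n10.tag = false  [false]
22. n11.cnt = 30  [A₀.val + 15]
23. n12.ok = 16  [terminal]
24. n13.ok = -4  [terminal]
25. n11.tag = "xn"  ["xn"]
26. n14.val = 11  [11]
27. n14.tag = true  [A₀.val > 14]
28. n15.depth = 13  [terminal]
29. n16.ok = 12  [terminal]
30. n17.depth = -9  [terminal]
31. n14.env = -6  [f.ok * -2 + 18]
32. n10.env = 18  [A₀.val + 3]
33. n2.env = 18  [A₀.val + 22]
34. n0.depth = "wk"  ["wk"]
35. n0.wid = 0  [A.env + f.ok - 28]
36. n0.ok = 15  [A.env + f.ok - 13]
37. n0.env = 22  [A.env * -2 + 58]

30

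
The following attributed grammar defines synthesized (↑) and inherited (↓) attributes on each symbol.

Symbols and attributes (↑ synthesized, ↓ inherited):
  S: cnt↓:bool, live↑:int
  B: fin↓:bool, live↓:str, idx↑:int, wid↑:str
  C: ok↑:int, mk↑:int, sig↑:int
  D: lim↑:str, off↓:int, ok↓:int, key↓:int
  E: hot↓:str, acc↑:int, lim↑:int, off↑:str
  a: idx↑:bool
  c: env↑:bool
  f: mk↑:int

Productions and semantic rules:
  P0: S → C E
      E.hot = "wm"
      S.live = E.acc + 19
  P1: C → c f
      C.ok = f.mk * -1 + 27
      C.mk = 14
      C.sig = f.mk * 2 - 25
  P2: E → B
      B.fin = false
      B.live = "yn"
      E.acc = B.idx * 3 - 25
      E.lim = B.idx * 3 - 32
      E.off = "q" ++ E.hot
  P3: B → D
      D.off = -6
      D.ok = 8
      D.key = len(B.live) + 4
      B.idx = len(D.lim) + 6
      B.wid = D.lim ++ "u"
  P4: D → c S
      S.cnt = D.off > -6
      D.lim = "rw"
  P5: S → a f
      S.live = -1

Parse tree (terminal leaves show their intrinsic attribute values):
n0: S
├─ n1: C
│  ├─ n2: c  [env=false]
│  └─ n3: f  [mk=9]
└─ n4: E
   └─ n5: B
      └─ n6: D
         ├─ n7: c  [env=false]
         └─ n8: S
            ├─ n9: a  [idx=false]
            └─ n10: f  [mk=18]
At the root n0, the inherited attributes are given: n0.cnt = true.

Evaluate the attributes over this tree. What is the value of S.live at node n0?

1. n0.cnt = true  [given at root]
2. n2.env = false  [terminal]
3. n3.mk = 9  [terminal]
4. n1.ok = 18  [f.mk * -1 + 27]
5. n1.mk = 14  [14]
6. n1.sig = -7  [f.mk * 2 - 25]
7. n4.hot = "wm"  ["wm"]
8. n5.fin = false  [false]
9. n5.live = "yn"  ["yn"]
10. n6.off = -6  [-6]
11. n6.ok = 8  [8]
12. n6.key = 6  [len(B.live) + 4]
13. n7.env = false  [terminal]
14. n8.cnt = false  [D.off > -6]
15. n9.idx = false  [terminal]
16. n10.mk = 18  [terminal]
17. n8.live = -1  [-1]
18. n6.lim = "rw"  ["rw"]
19. n5.idx = 8  [len(D.lim) + 6]
20. n5.wid = "rwu"  [D.lim ++ "u"]
21. n4.acc = -1  [B.idx * 3 - 25]
22. n4.lim = -8  [B.idx * 3 - 32]
23. n4.off = "qwm"  ["q" ++ E.hot]
24. n0.live = 18  [E.acc + 19]

18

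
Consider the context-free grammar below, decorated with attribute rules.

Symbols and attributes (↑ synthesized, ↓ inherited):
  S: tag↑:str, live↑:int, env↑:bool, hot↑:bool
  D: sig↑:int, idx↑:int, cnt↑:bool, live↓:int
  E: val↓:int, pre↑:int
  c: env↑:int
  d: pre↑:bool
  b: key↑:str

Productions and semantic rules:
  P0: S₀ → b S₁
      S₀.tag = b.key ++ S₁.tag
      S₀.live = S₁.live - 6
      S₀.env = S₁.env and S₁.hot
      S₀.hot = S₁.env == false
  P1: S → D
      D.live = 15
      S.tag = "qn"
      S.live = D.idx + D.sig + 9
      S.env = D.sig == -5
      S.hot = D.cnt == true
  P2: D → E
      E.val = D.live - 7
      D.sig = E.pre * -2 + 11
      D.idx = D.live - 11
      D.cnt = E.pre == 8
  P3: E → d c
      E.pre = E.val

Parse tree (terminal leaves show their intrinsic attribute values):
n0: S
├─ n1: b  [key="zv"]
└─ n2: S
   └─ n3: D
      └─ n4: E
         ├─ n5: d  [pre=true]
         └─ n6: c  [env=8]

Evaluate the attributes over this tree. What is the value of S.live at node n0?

2

1. n1.key = "zv"  [terminal]
2. n3.live = 15  [15]
3. n4.val = 8  [D.live - 7]
4. n5.pre = true  [terminal]
5. n6.env = 8  [terminal]
6. n4.pre = 8  [E.val]
7. n3.sig = -5  [E.pre * -2 + 11]
8. n3.idx = 4  [D.live - 11]
9. n3.cnt = true  [E.pre == 8]
10. n2.tag = "qn"  ["qn"]
11. n2.live = 8  [D.idx + D.sig + 9]
12. n2.env = true  [D.sig == -5]
13. n2.hot = true  [D.cnt == true]
14. n0.tag = "zvqn"  [b.key ++ S₁.tag]
15. n0.live = 2  [S₁.live - 6]
16. n0.env = true  [S₁.env and S₁.hot]
17. n0.hot = false  [S₁.env == false]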